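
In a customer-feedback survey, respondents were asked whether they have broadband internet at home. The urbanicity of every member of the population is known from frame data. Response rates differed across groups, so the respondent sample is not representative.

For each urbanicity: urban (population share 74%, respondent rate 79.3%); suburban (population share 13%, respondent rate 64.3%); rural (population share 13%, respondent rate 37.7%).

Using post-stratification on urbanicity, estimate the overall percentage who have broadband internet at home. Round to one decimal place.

Reweight to the known urbanicity distribution:
  urban: 0.74 × 79.3 = 58.682
  suburban: 0.13 × 64.3 = 8.359
  rural: 0.13 × 37.7 = 4.901
Post-stratified estimate = 71.942 → 71.9%.

71.9%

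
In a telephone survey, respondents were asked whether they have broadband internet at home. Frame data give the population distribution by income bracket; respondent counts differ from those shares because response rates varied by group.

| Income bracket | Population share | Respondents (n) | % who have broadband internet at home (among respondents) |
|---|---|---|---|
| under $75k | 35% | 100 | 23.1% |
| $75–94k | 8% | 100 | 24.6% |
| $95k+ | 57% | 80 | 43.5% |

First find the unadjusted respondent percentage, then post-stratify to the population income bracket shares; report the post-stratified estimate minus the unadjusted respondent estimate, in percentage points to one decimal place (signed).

Naive respondent-only estimate (weights = respondent counts):
  (100/280)×23.1 + (100/280)×24.6 + (80/280)×43.5 = 29.4643%
Reweighting by population income bracket shares:
  0.35×23.1 + 0.08×24.6 + 0.57×43.5 = 34.848%
Difference = 34.848 − 29.4643 = 5.3837 pp.

+5.4 percentage points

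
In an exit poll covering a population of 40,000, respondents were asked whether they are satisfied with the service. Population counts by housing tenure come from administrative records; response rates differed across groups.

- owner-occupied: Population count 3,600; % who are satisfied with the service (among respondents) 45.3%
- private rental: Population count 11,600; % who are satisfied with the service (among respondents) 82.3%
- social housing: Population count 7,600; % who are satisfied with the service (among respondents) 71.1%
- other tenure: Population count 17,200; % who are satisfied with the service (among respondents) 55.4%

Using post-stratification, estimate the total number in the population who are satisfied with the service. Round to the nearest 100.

26,100

Apply each group's respondent rate to its population count:
  owner-occupied: 3,600 × 45.3% = 1630.8
  private rental: 11,600 × 82.3% = 9546.8
  social housing: 7,600 × 71.1% = 5403.6
  other tenure: 17,200 × 55.4% = 9528.8
Estimated total = 26,110 → 26,100.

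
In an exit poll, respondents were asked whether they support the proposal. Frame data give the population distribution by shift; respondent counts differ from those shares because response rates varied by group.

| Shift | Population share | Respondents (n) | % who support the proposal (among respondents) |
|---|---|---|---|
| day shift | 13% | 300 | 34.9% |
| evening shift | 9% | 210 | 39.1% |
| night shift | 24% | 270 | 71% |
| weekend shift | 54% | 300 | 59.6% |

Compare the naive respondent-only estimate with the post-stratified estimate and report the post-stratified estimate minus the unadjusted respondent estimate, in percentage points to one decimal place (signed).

Unadjusted (pooled respondent) estimate weights by respondent counts:
  (300/1080)×34.9 + (210/1080)×39.1 + (270/1080)×71 + (300/1080)×59.6 = 51.6028%
Post-stratifying to population shares instead:
  0.13×34.9 + 0.09×39.1 + 0.24×71 + 0.54×59.6 = 57.28%
Difference = 57.28 − 51.6028 = 5.6772 pp.

+5.7 percentage points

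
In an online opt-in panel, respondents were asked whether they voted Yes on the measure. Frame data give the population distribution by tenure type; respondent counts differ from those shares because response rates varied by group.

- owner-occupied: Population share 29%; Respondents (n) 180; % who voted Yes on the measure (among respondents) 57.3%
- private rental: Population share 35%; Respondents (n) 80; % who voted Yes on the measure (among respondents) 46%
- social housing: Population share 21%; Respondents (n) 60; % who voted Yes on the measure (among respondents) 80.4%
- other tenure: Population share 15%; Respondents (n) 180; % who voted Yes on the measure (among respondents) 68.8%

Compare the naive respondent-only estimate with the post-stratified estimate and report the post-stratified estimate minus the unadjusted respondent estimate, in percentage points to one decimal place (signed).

Naive respondent-only estimate (weights = respondent counts):
  (180/500)×57.3 + (80/500)×46 + (60/500)×80.4 + (180/500)×68.8 = 62.404%
Post-stratified estimate weights by population shares:
  0.29×57.3 + 0.35×46 + 0.21×80.4 + 0.15×68.8 = 59.921%
Difference = 59.921 − 62.404 = -2.483 pp.

-2.5 percentage points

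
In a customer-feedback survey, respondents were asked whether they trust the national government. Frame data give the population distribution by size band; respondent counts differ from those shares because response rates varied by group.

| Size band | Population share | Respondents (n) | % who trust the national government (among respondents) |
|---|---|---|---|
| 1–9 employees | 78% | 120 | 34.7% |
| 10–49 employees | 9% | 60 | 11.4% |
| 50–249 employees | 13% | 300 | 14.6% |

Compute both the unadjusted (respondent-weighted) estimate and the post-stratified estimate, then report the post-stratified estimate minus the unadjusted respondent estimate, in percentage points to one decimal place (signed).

Naive respondent-only estimate (weights = respondent counts):
  (120/480)×34.7 + (60/480)×11.4 + (300/480)×14.6 = 19.225%
Post-stratified estimate weights by population shares:
  0.78×34.7 + 0.09×11.4 + 0.13×14.6 = 29.99%
Difference = 29.99 − 19.225 = 10.765 pp.

+10.8 percentage points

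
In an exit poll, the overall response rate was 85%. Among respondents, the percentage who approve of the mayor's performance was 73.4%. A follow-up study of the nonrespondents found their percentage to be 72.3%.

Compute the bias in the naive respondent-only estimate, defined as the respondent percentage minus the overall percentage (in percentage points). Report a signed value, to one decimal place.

Nonresponse fraction = 1 − 0.85 = 0.15.
Bias = (nonresponse fraction) × (respondent percentage − nonrespondent percentage)
     = 0.15 × (73.4 − 72.3) = 0.15 × 1.1 = 0.165.

+0.2 percentage points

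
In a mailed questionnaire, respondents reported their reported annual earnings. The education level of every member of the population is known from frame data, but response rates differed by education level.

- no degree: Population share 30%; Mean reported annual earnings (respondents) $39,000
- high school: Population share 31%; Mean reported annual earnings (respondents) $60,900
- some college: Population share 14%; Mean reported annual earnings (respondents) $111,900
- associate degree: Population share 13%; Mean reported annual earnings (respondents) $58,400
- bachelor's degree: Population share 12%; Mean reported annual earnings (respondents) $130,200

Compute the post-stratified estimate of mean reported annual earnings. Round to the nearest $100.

$69,500

Post-stratification weights by population share, not respondent share:
  no degree: 0.3 × 39,000 = 11,700
  high school: 0.31 × 60,900 = 18,879
  some college: 0.14 × 111,900 = 15,666
  associate degree: 0.13 × 58,400 = 7592
  bachelor's degree: 0.12 × 130,200 = 15,624
Post-stratified estimate = 69,461 → $69,500.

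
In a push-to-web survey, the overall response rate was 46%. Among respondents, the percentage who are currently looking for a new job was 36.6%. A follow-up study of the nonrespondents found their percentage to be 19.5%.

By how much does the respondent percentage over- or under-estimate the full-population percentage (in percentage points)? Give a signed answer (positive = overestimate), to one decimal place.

Nonresponse fraction = 1 − 0.46 = 0.54.
Bias = (nonresponse fraction) × (respondent percentage − nonrespondent percentage)
     = 0.54 × (36.6 − 19.5) = 0.54 × 17.1 = 9.234.

+9.2 percentage points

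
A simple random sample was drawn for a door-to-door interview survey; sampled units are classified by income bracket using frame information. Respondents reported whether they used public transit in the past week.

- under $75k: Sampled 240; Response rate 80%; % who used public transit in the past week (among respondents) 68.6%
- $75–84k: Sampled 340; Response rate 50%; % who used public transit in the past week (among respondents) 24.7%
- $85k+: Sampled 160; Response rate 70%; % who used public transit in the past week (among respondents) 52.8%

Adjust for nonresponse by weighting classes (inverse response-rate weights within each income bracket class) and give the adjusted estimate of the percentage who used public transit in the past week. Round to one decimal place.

Each respondent's weight = sampled/responded in their class; summing within a class gives n_sampled, so:
  under $75k: 240 × 68.6 = 16,464
  $75–84k: 340 × 24.7 = 8398
  $85k+: 160 × 52.8 = 8448
Adjusted estimate = 33,310 / 740 = 45.0135 → 45.0%.

45.0%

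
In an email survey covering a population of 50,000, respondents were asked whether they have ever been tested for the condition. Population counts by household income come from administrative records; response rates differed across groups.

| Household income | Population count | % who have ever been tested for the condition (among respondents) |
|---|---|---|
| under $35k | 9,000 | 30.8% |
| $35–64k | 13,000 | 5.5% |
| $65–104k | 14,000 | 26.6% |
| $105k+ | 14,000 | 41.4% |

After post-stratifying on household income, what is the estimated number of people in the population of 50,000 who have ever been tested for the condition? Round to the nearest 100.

13,000

Apply each group's respondent rate to its population count:
  under $35k: 9,000 × 30.8% = 2772
  $35–64k: 13,000 × 5.5% = 715
  $65–104k: 14,000 × 26.6% = 3724
  $105k+: 14,000 × 41.4% = 5796
Estimated total = 13,007 → 13,000.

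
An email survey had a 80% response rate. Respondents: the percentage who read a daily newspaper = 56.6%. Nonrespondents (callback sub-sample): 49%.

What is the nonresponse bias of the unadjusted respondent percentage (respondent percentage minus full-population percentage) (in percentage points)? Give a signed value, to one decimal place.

Nonresponse fraction = 1 − 0.8 = 0.2.
Bias = (nonresponse fraction) × (respondent percentage − nonrespondent percentage)
     = 0.2 × (56.6 − 49) = 0.2 × 7.6 = 1.52.

+1.5 percentage points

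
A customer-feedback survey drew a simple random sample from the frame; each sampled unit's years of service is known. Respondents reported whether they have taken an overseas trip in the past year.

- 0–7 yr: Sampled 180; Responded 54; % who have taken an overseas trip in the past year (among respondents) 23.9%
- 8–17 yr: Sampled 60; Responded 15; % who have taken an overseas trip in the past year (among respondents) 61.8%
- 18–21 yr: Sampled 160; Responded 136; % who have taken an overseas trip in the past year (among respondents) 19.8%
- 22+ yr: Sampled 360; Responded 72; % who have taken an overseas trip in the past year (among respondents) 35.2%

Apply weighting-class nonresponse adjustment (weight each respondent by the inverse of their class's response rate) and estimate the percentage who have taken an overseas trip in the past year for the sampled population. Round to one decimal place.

Class response rates: 0–7 yr 54/180 = 30%, 8–17 yr 15/60 = 25%, 18–21 yr 136/160 = 85%, 22+ yr 72/360 = 20%.
Each respondent's weight = sampled/responded in their class; summing within a class gives n_sampled, so:
  0–7 yr: 180 × 23.9 = 4302
  8–17 yr: 60 × 61.8 = 3708
  18–21 yr: 160 × 19.8 = 3168
  22+ yr: 360 × 35.2 = 12672
Adjusted estimate = 23,850 / 760 = 31.3816 → 31.4%.

31.4%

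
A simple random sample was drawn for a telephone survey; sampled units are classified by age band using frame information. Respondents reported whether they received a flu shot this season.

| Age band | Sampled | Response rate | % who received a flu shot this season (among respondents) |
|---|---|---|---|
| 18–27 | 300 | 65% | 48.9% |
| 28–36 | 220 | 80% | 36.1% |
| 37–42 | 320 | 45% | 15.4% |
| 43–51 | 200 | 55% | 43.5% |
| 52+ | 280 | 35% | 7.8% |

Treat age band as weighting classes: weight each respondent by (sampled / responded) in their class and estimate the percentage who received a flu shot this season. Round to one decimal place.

29.1%

Inverse-response-rate weighting restores each class to its sampled count, so class totals weight by n_sampled:
  18–27: 300 × 48.9 = 14,670
  28–36: 220 × 36.1 = 7942
  37–42: 320 × 15.4 = 4928
  43–51: 200 × 43.5 = 8700
  52+: 280 × 7.8 = 2184
Adjusted estimate = 38,424 / 1,320 = 29.1091 → 29.1%.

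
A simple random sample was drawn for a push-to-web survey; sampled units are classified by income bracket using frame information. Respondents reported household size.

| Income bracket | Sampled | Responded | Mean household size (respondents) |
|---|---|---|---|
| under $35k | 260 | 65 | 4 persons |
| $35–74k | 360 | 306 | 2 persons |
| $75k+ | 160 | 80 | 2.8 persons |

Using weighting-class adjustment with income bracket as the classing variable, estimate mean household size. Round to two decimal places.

Class response rates: under $35k 65/260 = 25%, $35–74k 306/360 = 85%, $75k+ 80/160 = 50%.
Inverse-response-rate weighting restores each class to its sampled count, so class totals weight by n_sampled:
  under $35k: 260 × 4 = 1040
  $35–74k: 360 × 2 = 720
  $75k+: 160 × 2.8 = 448
Adjusted estimate = 2208 / 780 = 2.83077 → 2.83.

2.83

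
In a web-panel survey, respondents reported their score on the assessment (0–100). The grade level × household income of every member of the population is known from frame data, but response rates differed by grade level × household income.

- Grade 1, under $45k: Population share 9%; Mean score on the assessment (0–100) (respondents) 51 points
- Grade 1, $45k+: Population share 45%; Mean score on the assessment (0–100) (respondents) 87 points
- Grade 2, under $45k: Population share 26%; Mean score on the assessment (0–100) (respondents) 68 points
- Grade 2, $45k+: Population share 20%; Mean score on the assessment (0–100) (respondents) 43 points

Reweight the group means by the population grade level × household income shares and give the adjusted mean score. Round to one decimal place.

70.0

Reweight to the known grade level × household income distribution:
  Grade 1, under $45k: 0.09 × 51 = 4.59
  Grade 1, $45k+: 0.45 × 87 = 39.15
  Grade 2, under $45k: 0.26 × 68 = 17.68
  Grade 2, $45k+: 0.2 × 43 = 8.6
Post-stratified estimate = 70.02 → 70.0.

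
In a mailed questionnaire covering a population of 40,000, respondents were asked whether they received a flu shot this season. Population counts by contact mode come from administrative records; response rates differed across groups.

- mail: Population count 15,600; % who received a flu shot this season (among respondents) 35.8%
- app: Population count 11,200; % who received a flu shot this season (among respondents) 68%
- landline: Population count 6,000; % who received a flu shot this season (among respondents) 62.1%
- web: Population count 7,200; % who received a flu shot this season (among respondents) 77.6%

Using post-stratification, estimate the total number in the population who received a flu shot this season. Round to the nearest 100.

Each cell contributes its population count × the respondent rate:
  mail: 15,600 × 35.8% = 5584.8
  app: 11,200 × 68% = 7616
  landline: 6,000 × 62.1% = 3726
  web: 7,200 × 77.6% = 5587.2
Estimated total = 22,514 → 22,500.

22,500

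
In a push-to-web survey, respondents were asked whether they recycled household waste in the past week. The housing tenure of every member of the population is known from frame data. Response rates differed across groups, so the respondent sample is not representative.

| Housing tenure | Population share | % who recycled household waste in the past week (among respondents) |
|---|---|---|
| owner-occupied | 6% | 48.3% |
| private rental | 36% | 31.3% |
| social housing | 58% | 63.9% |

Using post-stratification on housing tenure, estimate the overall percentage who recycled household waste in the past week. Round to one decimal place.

51.2%

Post-stratification weights by population share, not respondent share:
  owner-occupied: 0.06 × 48.3 = 2.898
  private rental: 0.36 × 31.3 = 11.268
  social housing: 0.58 × 63.9 = 37.062
Post-stratified estimate = 51.228 → 51.2%.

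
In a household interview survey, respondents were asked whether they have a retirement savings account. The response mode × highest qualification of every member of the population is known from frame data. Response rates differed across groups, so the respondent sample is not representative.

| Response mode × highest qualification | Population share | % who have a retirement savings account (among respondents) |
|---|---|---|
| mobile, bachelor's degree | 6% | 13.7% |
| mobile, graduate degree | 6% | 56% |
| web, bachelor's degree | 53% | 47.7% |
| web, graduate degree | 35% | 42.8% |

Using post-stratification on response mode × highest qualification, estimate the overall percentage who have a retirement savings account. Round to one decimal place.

44.4%

Weight each group's respondent value by its population share:
  mobile, bachelor's degree: 0.06 × 13.7 = 0.822
  mobile, graduate degree: 0.06 × 56 = 3.36
  web, bachelor's degree: 0.53 × 47.7 = 25.281
  web, graduate degree: 0.35 × 42.8 = 14.98
Post-stratified estimate = 44.443 → 44.4%.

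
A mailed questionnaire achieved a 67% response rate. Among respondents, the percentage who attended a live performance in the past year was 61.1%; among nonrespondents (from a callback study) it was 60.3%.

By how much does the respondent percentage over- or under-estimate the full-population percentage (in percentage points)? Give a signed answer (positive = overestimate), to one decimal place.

+0.3 percentage points

Nonresponse fraction = 1 − 0.67 = 0.33.
Bias = (nonresponse fraction) × (respondent percentage − nonrespondent percentage)
     = 0.33 × (61.1 − 60.3) = 0.33 × 0.8 = 0.264.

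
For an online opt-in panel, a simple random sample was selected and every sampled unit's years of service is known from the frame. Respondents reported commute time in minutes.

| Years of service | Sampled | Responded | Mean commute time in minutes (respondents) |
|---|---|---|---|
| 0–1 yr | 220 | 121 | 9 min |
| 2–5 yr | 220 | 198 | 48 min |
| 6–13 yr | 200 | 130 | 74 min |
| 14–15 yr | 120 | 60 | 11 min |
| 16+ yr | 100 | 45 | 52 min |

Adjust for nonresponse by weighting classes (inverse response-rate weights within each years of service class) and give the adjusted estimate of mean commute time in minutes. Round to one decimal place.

39.4

Response rates by class: 0–1 yr 121/220 = 55%, 2–5 yr 198/220 = 90%, 6–13 yr 130/200 = 65%, 14–15 yr 60/120 = 50%, 16+ yr 45/100 = 45%.
Each respondent's weight = sampled/responded in their class; summing within a class gives n_sampled, so:
  0–1 yr: 220 × 9 = 1980
  2–5 yr: 220 × 48 = 10,560
  6–13 yr: 200 × 74 = 14,800
  14–15 yr: 120 × 11 = 1320
  16+ yr: 100 × 52 = 5200
Adjusted estimate = 33,860 / 860 = 39.3721 → 39.4.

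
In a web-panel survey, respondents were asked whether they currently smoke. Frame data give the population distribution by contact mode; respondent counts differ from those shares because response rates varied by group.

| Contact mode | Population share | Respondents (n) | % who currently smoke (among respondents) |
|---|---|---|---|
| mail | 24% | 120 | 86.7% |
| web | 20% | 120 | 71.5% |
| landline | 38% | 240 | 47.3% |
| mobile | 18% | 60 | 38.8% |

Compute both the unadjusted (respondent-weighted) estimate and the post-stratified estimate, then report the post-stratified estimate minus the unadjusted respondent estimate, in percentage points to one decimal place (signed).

-0.4 percentage points

Unadjusted (pooled respondent) estimate weights by respondent counts:
  (120/540)×86.7 + (120/540)×71.5 + (240/540)×47.3 + (60/540)×38.8 = 60.4889%
Reweighting by population contact mode shares:
  0.24×86.7 + 0.2×71.5 + 0.38×47.3 + 0.18×38.8 = 60.066%
Difference = 60.066 − 60.4889 = -0.4229 pp.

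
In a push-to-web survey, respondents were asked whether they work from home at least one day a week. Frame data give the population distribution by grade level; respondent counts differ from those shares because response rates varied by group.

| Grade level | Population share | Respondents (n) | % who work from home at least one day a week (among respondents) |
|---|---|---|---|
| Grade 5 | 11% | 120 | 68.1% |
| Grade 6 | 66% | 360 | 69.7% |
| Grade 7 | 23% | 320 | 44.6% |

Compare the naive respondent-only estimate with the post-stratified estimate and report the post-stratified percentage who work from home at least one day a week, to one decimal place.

63.8%

Naive respondent-only estimate (weights = respondent counts):
  (120/800)×68.1 + (360/800)×69.7 + (320/800)×44.6 = 59.42%
Post-stratified estimate weights by population shares:
  0.11×68.1 + 0.66×69.7 + 0.23×44.6 = 63.751%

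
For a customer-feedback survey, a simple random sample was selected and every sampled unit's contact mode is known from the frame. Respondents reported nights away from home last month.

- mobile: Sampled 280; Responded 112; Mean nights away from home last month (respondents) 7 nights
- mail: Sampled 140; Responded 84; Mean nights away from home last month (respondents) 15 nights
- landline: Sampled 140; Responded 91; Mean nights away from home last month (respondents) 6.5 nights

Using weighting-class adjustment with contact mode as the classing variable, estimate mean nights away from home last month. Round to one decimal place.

8.9

Class response rates: mobile 112/280 = 40%, mail 84/140 = 60%, landline 91/140 = 65%.
Each respondent's weight = sampled/responded in their class; summing within a class gives n_sampled, so:
  mobile: 280 × 7 = 1960
  mail: 140 × 15 = 2100
  landline: 140 × 6.5 = 910
Adjusted estimate = 4970 / 560 = 8.875 → 8.9.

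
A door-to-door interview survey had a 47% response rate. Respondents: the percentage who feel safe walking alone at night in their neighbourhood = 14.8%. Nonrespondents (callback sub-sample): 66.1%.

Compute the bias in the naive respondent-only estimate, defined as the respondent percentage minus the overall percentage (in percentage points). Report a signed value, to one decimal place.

Nonresponse fraction = 1 − 0.47 = 0.53.
Bias = (nonresponse fraction) × (respondent percentage − nonrespondent percentage)
     = 0.53 × (14.8 − 66.1) = 0.53 × -51.3 = -27.189.

-27.2 percentage points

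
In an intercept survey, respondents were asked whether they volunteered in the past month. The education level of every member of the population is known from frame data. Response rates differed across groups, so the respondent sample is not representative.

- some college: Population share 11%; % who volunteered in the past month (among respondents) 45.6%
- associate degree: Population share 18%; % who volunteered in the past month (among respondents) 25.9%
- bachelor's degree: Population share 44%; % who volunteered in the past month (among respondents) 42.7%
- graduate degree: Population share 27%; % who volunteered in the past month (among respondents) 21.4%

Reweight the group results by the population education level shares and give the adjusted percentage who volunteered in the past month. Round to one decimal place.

Reweight to the known education level distribution:
  some college: 0.11 × 45.6 = 5.016
  associate degree: 0.18 × 25.9 = 4.662
  bachelor's degree: 0.44 × 42.7 = 18.788
  graduate degree: 0.27 × 21.4 = 5.778
Post-stratified estimate = 34.244 → 34.2%.

34.2%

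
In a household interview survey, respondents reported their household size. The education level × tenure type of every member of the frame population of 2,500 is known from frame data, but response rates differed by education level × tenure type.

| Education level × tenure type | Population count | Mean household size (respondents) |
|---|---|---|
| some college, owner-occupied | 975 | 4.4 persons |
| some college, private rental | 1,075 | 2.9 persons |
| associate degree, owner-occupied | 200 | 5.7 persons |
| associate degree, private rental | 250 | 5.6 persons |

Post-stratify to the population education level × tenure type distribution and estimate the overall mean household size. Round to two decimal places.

3.98

Weight each group's respondent value by its population share:
  some college, owner-occupied: (975/2,500) × 4.4 = 1.716
  some college, private rental: (1,075/2,500) × 2.9 = 1.247
  associate degree, owner-occupied: (200/2,500) × 5.7 = 0.456
  associate degree, private rental: (250/2,500) × 5.6 = 0.56
Post-stratified estimate = 3.979 → 3.98.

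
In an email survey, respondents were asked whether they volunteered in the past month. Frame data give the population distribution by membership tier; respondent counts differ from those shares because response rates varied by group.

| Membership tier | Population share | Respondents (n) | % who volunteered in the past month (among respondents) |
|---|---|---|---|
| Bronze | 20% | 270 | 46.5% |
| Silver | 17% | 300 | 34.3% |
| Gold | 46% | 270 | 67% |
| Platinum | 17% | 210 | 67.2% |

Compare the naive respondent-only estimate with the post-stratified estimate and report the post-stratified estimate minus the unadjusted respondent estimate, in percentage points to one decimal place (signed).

Unadjusted (pooled respondent) estimate weights by respondent counts:
  (270/1050)×46.5 + (300/1050)×34.3 + (270/1050)×67 + (210/1050)×67.2 = 52.4257%
Post-stratified estimate weights by population shares:
  0.2×46.5 + 0.17×34.3 + 0.46×67 + 0.17×67.2 = 57.375%
Difference = 57.375 − 52.4257 = 4.9493 pp.

+4.9 percentage points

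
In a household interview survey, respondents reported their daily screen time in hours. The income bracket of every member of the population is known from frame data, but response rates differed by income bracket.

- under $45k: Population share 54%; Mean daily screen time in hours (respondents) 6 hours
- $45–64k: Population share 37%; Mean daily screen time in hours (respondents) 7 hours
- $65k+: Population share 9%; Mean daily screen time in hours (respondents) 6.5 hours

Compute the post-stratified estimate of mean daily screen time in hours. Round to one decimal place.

6.4

Reweight to the known income bracket distribution:
  under $45k: 0.54 × 6 = 3.24
  $45–64k: 0.37 × 7 = 2.59
  $65k+: 0.09 × 6.5 = 0.585
Post-stratified estimate = 6.415 → 6.4.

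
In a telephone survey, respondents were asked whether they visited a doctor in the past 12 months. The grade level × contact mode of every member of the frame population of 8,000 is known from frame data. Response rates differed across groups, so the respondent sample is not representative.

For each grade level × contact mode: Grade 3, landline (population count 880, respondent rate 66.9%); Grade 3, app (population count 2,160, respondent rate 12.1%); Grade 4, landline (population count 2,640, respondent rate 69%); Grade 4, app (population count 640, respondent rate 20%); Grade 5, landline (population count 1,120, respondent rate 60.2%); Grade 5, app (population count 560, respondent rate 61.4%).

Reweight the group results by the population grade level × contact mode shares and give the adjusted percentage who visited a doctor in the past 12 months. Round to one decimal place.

Weight each group's respondent value by its population share:
  Grade 3, landline: (880/8,000) × 66.9 = 7.359
  Grade 3, app: (2,160/8,000) × 12.1 = 3.267
  Grade 4, landline: (2,640/8,000) × 69 = 22.77
  Grade 4, app: (640/8,000) × 20 = 1.6
  Grade 5, landline: (1,120/8,000) × 60.2 = 8.428
  Grade 5, app: (560/8,000) × 61.4 = 4.298
Post-stratified estimate = 47.722 → 47.7%.

47.7%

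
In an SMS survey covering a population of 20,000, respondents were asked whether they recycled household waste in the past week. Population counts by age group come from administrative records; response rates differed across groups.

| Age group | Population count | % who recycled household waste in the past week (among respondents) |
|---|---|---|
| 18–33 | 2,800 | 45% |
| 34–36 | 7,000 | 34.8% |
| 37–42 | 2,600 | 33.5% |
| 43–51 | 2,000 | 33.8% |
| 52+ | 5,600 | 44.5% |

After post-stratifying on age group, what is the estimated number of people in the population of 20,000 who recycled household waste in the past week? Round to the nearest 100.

Apply each group's respondent rate to its population count:
  18–33: 2,800 × 45% = 1260
  34–36: 7,000 × 34.8% = 2436
  37–42: 2,600 × 33.5% = 871
  43–51: 2,000 × 33.8% = 676
  52+: 5,600 × 44.5% = 2492
Estimated total = 7735 → 7,700.

7,700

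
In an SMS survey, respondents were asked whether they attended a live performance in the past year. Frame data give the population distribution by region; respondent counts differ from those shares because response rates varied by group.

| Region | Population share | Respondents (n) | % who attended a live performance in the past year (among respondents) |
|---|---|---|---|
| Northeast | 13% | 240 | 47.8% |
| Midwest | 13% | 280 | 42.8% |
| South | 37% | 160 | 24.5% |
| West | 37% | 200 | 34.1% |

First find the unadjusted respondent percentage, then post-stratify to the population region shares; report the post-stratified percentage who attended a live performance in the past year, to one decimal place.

Without adjustment, the pooled respondent share is:
  (240/880)×47.8 + (280/880)×42.8 + (160/880)×24.5 + (200/880)×34.1 = 38.8591%
Post-stratified estimate weights by population shares:
  0.13×47.8 + 0.13×42.8 + 0.37×24.5 + 0.37×34.1 = 33.46%

33.5%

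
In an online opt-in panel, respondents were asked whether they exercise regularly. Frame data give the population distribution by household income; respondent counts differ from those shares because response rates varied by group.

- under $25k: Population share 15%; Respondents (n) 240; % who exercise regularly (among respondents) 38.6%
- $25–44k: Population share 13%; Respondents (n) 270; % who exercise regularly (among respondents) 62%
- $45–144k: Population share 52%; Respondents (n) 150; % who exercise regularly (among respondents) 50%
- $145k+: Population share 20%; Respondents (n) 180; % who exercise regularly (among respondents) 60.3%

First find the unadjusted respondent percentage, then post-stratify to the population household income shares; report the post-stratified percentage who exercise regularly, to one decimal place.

51.9%

Unadjusted (pooled respondent) estimate weights by respondent counts:
  (240/840)×38.6 + (270/840)×62 + (150/840)×50 + (180/840)×60.3 = 52.8071%
Post-stratified estimate weights by population shares:
  0.15×38.6 + 0.13×62 + 0.52×50 + 0.2×60.3 = 51.91%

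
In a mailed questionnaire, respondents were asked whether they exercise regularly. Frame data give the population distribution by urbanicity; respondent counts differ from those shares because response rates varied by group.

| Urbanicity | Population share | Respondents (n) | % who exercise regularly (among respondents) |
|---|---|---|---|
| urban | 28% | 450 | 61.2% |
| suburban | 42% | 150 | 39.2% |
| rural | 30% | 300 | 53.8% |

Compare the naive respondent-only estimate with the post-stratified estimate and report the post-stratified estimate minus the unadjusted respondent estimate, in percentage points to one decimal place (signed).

Unadjusted (pooled respondent) estimate weights by respondent counts:
  (450/900)×61.2 + (150/900)×39.2 + (300/900)×53.8 = 55.0667%
Reweighting by population urbanicity shares:
  0.28×61.2 + 0.42×39.2 + 0.3×53.8 = 49.74%
Difference = 49.74 − 55.0667 = -5.3267 pp.

-5.3 percentage points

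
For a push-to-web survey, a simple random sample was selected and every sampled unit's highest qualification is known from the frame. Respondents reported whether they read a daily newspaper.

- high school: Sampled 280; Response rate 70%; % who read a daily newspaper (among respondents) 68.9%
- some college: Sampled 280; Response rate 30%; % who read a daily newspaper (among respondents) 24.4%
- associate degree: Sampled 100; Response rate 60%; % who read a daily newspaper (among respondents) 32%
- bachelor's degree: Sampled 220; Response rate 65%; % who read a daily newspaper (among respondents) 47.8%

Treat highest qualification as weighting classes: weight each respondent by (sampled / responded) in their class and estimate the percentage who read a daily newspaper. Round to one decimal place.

With weight = n_sampled/n_responded per class, the weighted class total is n_sampled:
  high school: 280 × 68.9 = 19,292
  some college: 280 × 24.4 = 6832
  associate degree: 100 × 32 = 3200
  bachelor's degree: 220 × 47.8 = 10,516
Adjusted estimate = 39,840 / 880 = 45.2727 → 45.3%.

45.3%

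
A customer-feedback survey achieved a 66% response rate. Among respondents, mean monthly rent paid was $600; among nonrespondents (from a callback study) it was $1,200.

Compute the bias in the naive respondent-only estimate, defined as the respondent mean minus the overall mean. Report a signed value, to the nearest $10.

Nonresponse fraction = 1 − 0.66 = 0.34.
Bias = (nonresponse fraction) × (respondent mean − nonrespondent mean)
     = 0.34 × (600 − 1200) = 0.34 × -600 = -204.

-$200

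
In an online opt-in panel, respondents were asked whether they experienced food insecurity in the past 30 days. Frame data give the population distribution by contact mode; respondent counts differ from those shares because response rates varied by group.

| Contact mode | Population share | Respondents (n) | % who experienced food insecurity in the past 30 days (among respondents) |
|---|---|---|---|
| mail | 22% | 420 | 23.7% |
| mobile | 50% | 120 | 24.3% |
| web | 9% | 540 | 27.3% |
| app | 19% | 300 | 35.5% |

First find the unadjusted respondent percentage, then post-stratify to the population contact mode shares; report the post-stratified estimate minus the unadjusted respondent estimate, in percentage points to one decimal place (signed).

Naive respondent-only estimate (weights = respondent counts):
  (420/1380)×23.7 + (120/1380)×24.3 + (540/1380)×27.3 + (300/1380)×35.5 = 27.7261%
Reweighting by population contact mode shares:
  0.22×23.7 + 0.5×24.3 + 0.09×27.3 + 0.19×35.5 = 26.566%
Difference = 26.566 − 27.7261 = -1.1601 pp.

-1.2 percentage points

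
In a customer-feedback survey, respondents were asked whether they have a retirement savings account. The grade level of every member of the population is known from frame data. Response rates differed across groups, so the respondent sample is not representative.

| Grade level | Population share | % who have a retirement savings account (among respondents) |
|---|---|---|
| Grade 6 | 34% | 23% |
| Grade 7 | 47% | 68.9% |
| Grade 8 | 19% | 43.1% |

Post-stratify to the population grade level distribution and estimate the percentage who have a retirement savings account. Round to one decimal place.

Each cell contributes population-share × respondent value:
  Grade 6: 0.34 × 23 = 7.82
  Grade 7: 0.47 × 68.9 = 32.383
  Grade 8: 0.19 × 43.1 = 8.189
Post-stratified estimate = 48.392 → 48.4%.

48.4%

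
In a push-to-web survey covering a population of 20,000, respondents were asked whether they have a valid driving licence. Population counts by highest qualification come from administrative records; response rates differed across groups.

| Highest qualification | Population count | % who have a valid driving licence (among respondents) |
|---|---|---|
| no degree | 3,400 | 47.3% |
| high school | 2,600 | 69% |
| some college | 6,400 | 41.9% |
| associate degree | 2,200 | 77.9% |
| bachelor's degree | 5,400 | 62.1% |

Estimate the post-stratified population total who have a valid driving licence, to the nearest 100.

11,200

Apply each group's respondent rate to its population count:
  no degree: 3,400 × 47.3% = 1608.2
  high school: 2,600 × 69% = 1794
  some college: 6,400 × 41.9% = 2681.6
  associate degree: 2,200 × 77.9% = 1713.8
  bachelor's degree: 5,400 × 62.1% = 3353.4
Estimated total = 11,151 → 11,200.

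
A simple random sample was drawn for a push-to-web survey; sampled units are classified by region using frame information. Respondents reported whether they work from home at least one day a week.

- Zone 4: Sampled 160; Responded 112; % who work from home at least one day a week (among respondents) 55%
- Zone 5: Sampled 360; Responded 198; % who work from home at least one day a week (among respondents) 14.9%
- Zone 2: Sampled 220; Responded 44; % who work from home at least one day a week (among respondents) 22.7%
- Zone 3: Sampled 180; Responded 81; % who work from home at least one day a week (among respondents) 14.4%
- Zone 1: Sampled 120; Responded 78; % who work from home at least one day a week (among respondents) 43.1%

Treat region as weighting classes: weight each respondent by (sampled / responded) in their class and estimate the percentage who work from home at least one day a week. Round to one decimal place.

25.9%

Response rates by class: Zone 4 112/160 = 70%, Zone 5 198/360 = 55%, Zone 2 44/220 = 20%, Zone 3 81/180 = 45%, Zone 1 78/120 = 65%.
Each respondent's weight = sampled/responded in their class; summing within a class gives n_sampled, so:
  Zone 4: 160 × 55 = 8800
  Zone 5: 360 × 14.9 = 5364
  Zone 2: 220 × 22.7 = 4994
  Zone 3: 180 × 14.4 = 2592
  Zone 1: 120 × 43.1 = 5172
Adjusted estimate = 26,922 / 1,040 = 25.8865 → 25.9%.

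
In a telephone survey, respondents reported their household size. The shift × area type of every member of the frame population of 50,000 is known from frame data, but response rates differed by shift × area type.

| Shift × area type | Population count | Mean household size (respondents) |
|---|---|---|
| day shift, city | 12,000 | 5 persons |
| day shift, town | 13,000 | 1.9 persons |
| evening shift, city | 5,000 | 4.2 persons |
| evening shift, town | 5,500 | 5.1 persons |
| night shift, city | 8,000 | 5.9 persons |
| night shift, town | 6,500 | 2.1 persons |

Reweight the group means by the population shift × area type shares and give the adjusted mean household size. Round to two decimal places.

3.89

Weight each group's respondent value by its population share:
  day shift, city: (12,000/50,000) × 5 = 1.2
  day shift, town: (13,000/50,000) × 1.9 = 0.494
  evening shift, city: (5,000/50,000) × 4.2 = 0.42
  evening shift, town: (5,500/50,000) × 5.1 = 0.561
  night shift, city: (8,000/50,000) × 5.9 = 0.944
  night shift, town: (6,500/50,000) × 2.1 = 0.273
Post-stratified estimate = 3.892 → 3.89.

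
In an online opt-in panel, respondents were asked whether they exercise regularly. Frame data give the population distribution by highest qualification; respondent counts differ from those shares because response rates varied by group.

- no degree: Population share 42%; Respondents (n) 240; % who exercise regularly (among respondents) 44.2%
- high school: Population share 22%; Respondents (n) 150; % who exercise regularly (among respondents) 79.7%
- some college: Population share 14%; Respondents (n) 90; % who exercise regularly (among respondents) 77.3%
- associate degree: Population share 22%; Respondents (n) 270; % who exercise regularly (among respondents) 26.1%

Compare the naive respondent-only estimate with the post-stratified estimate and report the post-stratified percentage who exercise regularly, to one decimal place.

Without adjustment, the pooled respondent share is:
  (240/750)×44.2 + (150/750)×79.7 + (90/750)×77.3 + (270/750)×26.1 = 48.756%
Post-stratifying to population shares instead:
  0.42×44.2 + 0.22×79.7 + 0.14×77.3 + 0.22×26.1 = 52.662%

52.7%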